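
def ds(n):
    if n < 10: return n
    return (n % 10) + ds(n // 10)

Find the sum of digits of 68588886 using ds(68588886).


ds(68588886) = 6 + ds(6858888)
ds(6858888) = 8 + ds(685888)
ds(685888) = 8 + ds(68588)
ds(68588) = 8 + ds(6858)
ds(6858) = 8 + ds(685)
ds(685) = 5 + ds(68)
ds(68) = 8 + ds(6)
ds(6) = 6  (base case)
Total: 6 + 8 + 8 + 8 + 8 + 5 + 8 + 6 = 57

57


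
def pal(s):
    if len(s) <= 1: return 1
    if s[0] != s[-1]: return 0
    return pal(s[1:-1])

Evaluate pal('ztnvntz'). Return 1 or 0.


pal('ztnvntz'): s[0]='z' == s[-1]='z' -> check pal('tnvnt')
pal('tnvnt'): s[0]='t' == s[-1]='t' -> check pal('nvn')
pal('nvn'): s[0]='n' == s[-1]='n' -> check pal('v')
pal('v'): len <= 1 -> return 1  (base case)
Result: 1 (palindrome)

1


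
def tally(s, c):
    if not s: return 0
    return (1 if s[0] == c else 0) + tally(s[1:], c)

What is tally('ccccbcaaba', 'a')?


s[0]='c' != 'a' -> 0
s[0]='c' != 'a' -> 0
s[0]='c' != 'a' -> 0
s[0]='c' != 'a' -> 0
s[0]='b' != 'a' -> 0
s[0]='c' != 'a' -> 0
s[0]='a' == 'a' -> 1
s[0]='a' == 'a' -> 1
s[0]='b' != 'a' -> 0
s[0]='a' == 'a' -> 1
Sum: 0 + 0 + 0 + 0 + 0 + 0 + 1 + 1 + 0 + 1 = 3

3


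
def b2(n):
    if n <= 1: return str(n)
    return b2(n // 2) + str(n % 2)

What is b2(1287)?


b2(1287) = b2(643) + '1'
b2(643) = b2(321) + '1'
b2(321) = b2(160) + '1'
b2(160) = b2(80) + '0'
b2(80) = b2(40) + '0'
b2(40) = b2(20) + '0'
b2(20) = b2(10) + '0'
b2(10) = b2(5) + '0'
b2(5) = b2(2) + '1'
b2(2) = b2(1) + '0'
b2(1) = '1'  (base case)
Concatenating: '1' + '0' + '1' + '0' + '0' + '0' + '0' + '0' + '1' + '1' + '1' = '10100000111'

10100000111


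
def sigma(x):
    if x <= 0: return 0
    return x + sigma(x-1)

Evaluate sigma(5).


sigma(5)
= 5 + 4 + 3 + 2 + 1 + sigma(0)
= 5 + 4 + 3 + 2 + 1 + 0
= 15

15


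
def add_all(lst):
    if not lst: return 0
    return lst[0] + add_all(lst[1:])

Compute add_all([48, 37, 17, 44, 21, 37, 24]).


add_all([48, 37, 17, 44, 21, 37, 24]) = 48 + add_all([37, 17, 44, 21, 37, 24])
add_all([37, 17, 44, 21, 37, 24]) = 37 + add_all([17, 44, 21, 37, 24])
add_all([17, 44, 21, 37, 24]) = 17 + add_all([44, 21, 37, 24])
add_all([44, 21, 37, 24]) = 44 + add_all([21, 37, 24])
add_all([21, 37, 24]) = 21 + add_all([37, 24])
add_all([37, 24]) = 37 + add_all([24])
add_all([24]) = 24 + add_all([])
add_all([]) = 0  (base case)
Total: 48 + 37 + 17 + 44 + 21 + 37 + 24 + 0 = 228

228


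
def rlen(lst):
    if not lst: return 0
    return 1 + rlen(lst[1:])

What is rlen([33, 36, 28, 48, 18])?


rlen([33, 36, 28, 48, 18]) = 1 + rlen([36, 28, 48, 18])
rlen([36, 28, 48, 18]) = 1 + rlen([28, 48, 18])
rlen([28, 48, 18]) = 1 + rlen([48, 18])
rlen([48, 18]) = 1 + rlen([18])
rlen([18]) = 1 + rlen([])
rlen([]) = 0  (base case)
Unwinding: 1 + 1 + 1 + 1 + 1 + 0 = 5

5


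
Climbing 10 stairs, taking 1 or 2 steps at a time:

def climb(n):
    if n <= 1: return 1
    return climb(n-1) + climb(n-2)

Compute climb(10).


Building up from base cases:
climb(0) = 1
climb(1) = 1
climb(2) = climb(1) + climb(0) = 1 + 1 = 2
climb(3) = climb(2) + climb(1) = 2 + 1 = 3
climb(4) = climb(3) + climb(2) = 3 + 2 = 5
climb(5) = climb(4) + climb(3) = 5 + 3 = 8
climb(6) = climb(5) + climb(4) = 8 + 5 = 13
climb(7) = climb(6) + climb(5) = 13 + 8 = 21
climb(8) = climb(7) + climb(6) = 21 + 13 = 34
climb(9) = climb(8) + climb(7) = 34 + 21 = 55
climb(10) = climb(9) + climb(8) = 55 + 34 = 89

89


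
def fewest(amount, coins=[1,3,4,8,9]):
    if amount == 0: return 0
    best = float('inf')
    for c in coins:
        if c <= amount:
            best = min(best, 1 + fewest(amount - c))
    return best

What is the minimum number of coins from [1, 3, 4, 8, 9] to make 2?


Building up with DP:
fewest(0) = 0
fewest(1) = min(1+fewest(0)=1+0=1) = 1
fewest(2) = min(1+fewest(1)=1+1=2) = 2

2


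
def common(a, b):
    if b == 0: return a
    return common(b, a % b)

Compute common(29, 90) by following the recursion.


common(29, 90) = common(90, 29)
common(90, 29) = common(29, 3)
common(29, 3) = common(3, 2)
common(3, 2) = common(2, 1)
common(2, 1) = common(1, 0)
common(1, 0) = 1  (base case)

1


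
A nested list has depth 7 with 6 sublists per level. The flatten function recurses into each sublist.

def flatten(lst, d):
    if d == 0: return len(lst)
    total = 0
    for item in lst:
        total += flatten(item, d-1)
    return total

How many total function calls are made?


At depth 0 (root): 1 call
At depth 1: each of 1 parents calls flatten on 6 children = 6 calls
At depth 2: each of 6 parents calls flatten on 6 children = 36 calls
At depth 3: each of 36 parents calls flatten on 6 children = 216 calls
At depth 4: each of 216 parents calls flatten on 6 children = 1296 calls
At depth 5: each of 1296 parents calls flatten on 6 children = 7776 calls
At depth 6: each of 7776 parents calls flatten on 6 children = 46656 calls
At depth 7: each of 46656 parents calls flatten on 6 children = 279936 calls
Total: 1 + 6 + 36 + 216 + 1296 + 7776 + 46656 + 279936 = 335923

335923


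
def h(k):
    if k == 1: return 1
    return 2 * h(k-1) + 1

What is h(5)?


h(5) = 2 * h(4) + 1
h(4) = 2 * h(3) + 1
h(3) = 2 * h(2) + 1
h(2) = 2 * h(1) + 1
h(1) = 1  (base case)
h(2) = 2 * 1 + 1 = 3
h(3) = 2 * 3 + 1 = 7
h(4) = 2 * 7 + 1 = 15
h(5) = 2 * 15 + 1 = 31

31


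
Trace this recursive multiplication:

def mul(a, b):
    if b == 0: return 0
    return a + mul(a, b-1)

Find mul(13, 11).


mul(13, 11) = 13 + mul(13, 10)
mul(13, 10) = 13 + mul(13, 9)
mul(13, 9) = 13 + mul(13, 8)
mul(13, 8) = 13 + mul(13, 7)
mul(13, 7) = 13 + mul(13, 6)
mul(13, 6) = 13 + mul(13, 5)
mul(13, 5) = 13 + mul(13, 4)
mul(13, 4) = 13 + mul(13, 3)
mul(13, 3) = 13 + mul(13, 2)
mul(13, 2) = 13 + mul(13, 1)
mul(13, 1) = 13 + mul(13, 0)
mul(13, 0) = 0  (base case)
Total: 13 + 13 + 13 + 13 + 13 + 13 + 13 + 13 + 13 + 13 + 13 + 0 = 143

143


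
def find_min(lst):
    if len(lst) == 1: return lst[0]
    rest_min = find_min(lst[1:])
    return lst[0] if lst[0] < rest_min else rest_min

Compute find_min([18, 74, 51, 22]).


find_min([18, 74, 51, 22]): compare 18 with find_min([74, 51, 22])
find_min([74, 51, 22]): compare 74 with find_min([51, 22])
find_min([51, 22]): compare 51 with find_min([22])
find_min([22]) = 22  (base case)
Compare 51 with 22 -> 22
Compare 74 with 22 -> 22
Compare 18 with 22 -> 18

18


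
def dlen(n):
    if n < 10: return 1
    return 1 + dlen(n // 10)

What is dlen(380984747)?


dlen(380984747) = 1 + dlen(38098474)
dlen(38098474) = 1 + dlen(3809847)
dlen(3809847) = 1 + dlen(380984)
dlen(380984) = 1 + dlen(38098)
dlen(38098) = 1 + dlen(3809)
dlen(3809) = 1 + dlen(380)
dlen(380) = 1 + dlen(38)
dlen(38) = 1 + dlen(3)
dlen(3) = 1  (base case: 3 < 10)
Unwinding: 1 + 1 + 1 + 1 + 1 + 1 + 1 + 1 + 1 = 9

9


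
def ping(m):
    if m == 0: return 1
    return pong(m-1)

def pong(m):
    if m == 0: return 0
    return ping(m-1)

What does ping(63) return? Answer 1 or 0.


ping(63) = pong(62)
pong(62) = ping(61)
ping(61) = pong(60)
pong(60) = ping(59)
ping(59) = pong(58)
pong(58) = ping(57)
ping(57) = pong(56)
pong(56) = ping(55)
ping(55) = pong(54)
pong(54) = ping(53)
ping(53) = pong(52)
pong(52) = ping(51)
ping(51) = pong(50)
pong(50) = ping(49)
ping(49) = pong(48)
pong(48) = ping(47)
ping(47) = pong(46)
pong(46) = ping(45)
ping(45) = pong(44)
pong(44) = ping(43)
ping(43) = pong(42)
pong(42) = ping(41)
ping(41) = pong(40)
pong(40) = ping(39)
ping(39) = pong(38)
pong(38) = ping(37)
ping(37) = pong(36)
pong(36) = ping(35)
ping(35) = pong(34)
pong(34) = ping(33)
ping(33) = pong(32)
pong(32) = ping(31)
ping(31) = pong(30)
pong(30) = ping(29)
ping(29) = pong(28)
pong(28) = ping(27)
ping(27) = pong(26)
pong(26) = ping(25)
ping(25) = pong(24)
pong(24) = ping(23)
ping(23) = pong(22)
pong(22) = ping(21)
ping(21) = pong(20)
pong(20) = ping(19)
ping(19) = pong(18)
pong(18) = ping(17)
ping(17) = pong(16)
pong(16) = ping(15)
ping(15) = pong(14)
pong(14) = ping(13)
ping(13) = pong(12)
pong(12) = ping(11)
ping(11) = pong(10)
pong(10) = ping(9)
ping(9) = pong(8)
pong(8) = ping(7)
ping(7) = pong(6)
pong(6) = ping(5)
ping(5) = pong(4)
pong(4) = ping(3)
ping(3) = pong(2)
pong(2) = ping(1)
ping(1) = pong(0)
pong(0) = 0  (base case)
Result: 0

0


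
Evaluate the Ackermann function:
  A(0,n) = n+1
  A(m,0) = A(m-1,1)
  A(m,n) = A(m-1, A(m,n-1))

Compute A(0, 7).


A(0, 7) = 8
Result: A(0, 7) = 8

8


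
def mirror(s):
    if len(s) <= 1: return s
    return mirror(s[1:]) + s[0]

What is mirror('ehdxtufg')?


mirror('ehdxtufg') = mirror('hdxtufg') + 'e'
mirror('hdxtufg') = mirror('dxtufg') + 'h'
mirror('dxtufg') = mirror('xtufg') + 'd'
mirror('xtufg') = mirror('tufg') + 'x'
mirror('tufg') = mirror('ufg') + 't'
mirror('ufg') = mirror('fg') + 'u'
mirror('fg') = mirror('g') + 'f'
mirror('g') = 'g'  (base case)
Concatenating: 'g' + 'f' + 'u' + 't' + 'x' + 'd' + 'h' + 'e' = 'gfutxdhe'

gfutxdhe


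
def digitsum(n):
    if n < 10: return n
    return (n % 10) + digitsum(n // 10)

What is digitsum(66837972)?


digitsum(66837972) = 2 + digitsum(6683797)
digitsum(6683797) = 7 + digitsum(668379)
digitsum(668379) = 9 + digitsum(66837)
digitsum(66837) = 7 + digitsum(6683)
digitsum(6683) = 3 + digitsum(668)
digitsum(668) = 8 + digitsum(66)
digitsum(66) = 6 + digitsum(6)
digitsum(6) = 6  (base case)
Total: 2 + 7 + 9 + 7 + 3 + 8 + 6 + 6 = 48

48


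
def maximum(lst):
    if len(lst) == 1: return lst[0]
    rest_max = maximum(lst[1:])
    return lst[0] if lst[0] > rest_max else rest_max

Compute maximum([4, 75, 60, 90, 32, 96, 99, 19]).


maximum([4, 75, 60, 90, 32, 96, 99, 19]): compare 4 with maximum([75, 60, 90, 32, 96, 99, 19])
maximum([75, 60, 90, 32, 96, 99, 19]): compare 75 with maximum([60, 90, 32, 96, 99, 19])
maximum([60, 90, 32, 96, 99, 19]): compare 60 with maximum([90, 32, 96, 99, 19])
maximum([90, 32, 96, 99, 19]): compare 90 with maximum([32, 96, 99, 19])
maximum([32, 96, 99, 19]): compare 32 with maximum([96, 99, 19])
maximum([96, 99, 19]): compare 96 with maximum([99, 19])
maximum([99, 19]): compare 99 with maximum([19])
maximum([19]) = 19  (base case)
Compare 99 with 19 -> 99
Compare 96 with 99 -> 99
Compare 32 with 99 -> 99
Compare 90 with 99 -> 99
Compare 60 with 99 -> 99
Compare 75 with 99 -> 99
Compare 4 with 99 -> 99

99


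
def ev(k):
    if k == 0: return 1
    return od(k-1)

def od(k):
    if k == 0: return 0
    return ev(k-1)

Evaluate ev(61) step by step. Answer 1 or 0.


ev(61) = od(60)
od(60) = ev(59)
ev(59) = od(58)
od(58) = ev(57)
ev(57) = od(56)
od(56) = ev(55)
ev(55) = od(54)
od(54) = ev(53)
ev(53) = od(52)
od(52) = ev(51)
ev(51) = od(50)
od(50) = ev(49)
ev(49) = od(48)
od(48) = ev(47)
ev(47) = od(46)
od(46) = ev(45)
ev(45) = od(44)
od(44) = ev(43)
ev(43) = od(42)
od(42) = ev(41)
ev(41) = od(40)
od(40) = ev(39)
ev(39) = od(38)
od(38) = ev(37)
ev(37) = od(36)
od(36) = ev(35)
ev(35) = od(34)
od(34) = ev(33)
ev(33) = od(32)
od(32) = ev(31)
ev(31) = od(30)
od(30) = ev(29)
ev(29) = od(28)
od(28) = ev(27)
ev(27) = od(26)
od(26) = ev(25)
ev(25) = od(24)
od(24) = ev(23)
ev(23) = od(22)
od(22) = ev(21)
ev(21) = od(20)
od(20) = ev(19)
ev(19) = od(18)
od(18) = ev(17)
ev(17) = od(16)
od(16) = ev(15)
ev(15) = od(14)
od(14) = ev(13)
ev(13) = od(12)
od(12) = ev(11)
ev(11) = od(10)
od(10) = ev(9)
ev(9) = od(8)
od(8) = ev(7)
ev(7) = od(6)
od(6) = ev(5)
ev(5) = od(4)
od(4) = ev(3)
ev(3) = od(2)
od(2) = ev(1)
ev(1) = od(0)
od(0) = 0  (base case)
Result: 0

0


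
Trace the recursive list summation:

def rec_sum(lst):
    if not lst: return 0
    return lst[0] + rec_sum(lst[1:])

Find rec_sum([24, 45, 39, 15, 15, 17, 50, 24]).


rec_sum([24, 45, 39, 15, 15, 17, 50, 24]) = 24 + rec_sum([45, 39, 15, 15, 17, 50, 24])
rec_sum([45, 39, 15, 15, 17, 50, 24]) = 45 + rec_sum([39, 15, 15, 17, 50, 24])
rec_sum([39, 15, 15, 17, 50, 24]) = 39 + rec_sum([15, 15, 17, 50, 24])
rec_sum([15, 15, 17, 50, 24]) = 15 + rec_sum([15, 17, 50, 24])
rec_sum([15, 17, 50, 24]) = 15 + rec_sum([17, 50, 24])
rec_sum([17, 50, 24]) = 17 + rec_sum([50, 24])
rec_sum([50, 24]) = 50 + rec_sum([24])
rec_sum([24]) = 24 + rec_sum([])
rec_sum([]) = 0  (base case)
Total: 24 + 45 + 39 + 15 + 15 + 17 + 50 + 24 + 0 = 229

229


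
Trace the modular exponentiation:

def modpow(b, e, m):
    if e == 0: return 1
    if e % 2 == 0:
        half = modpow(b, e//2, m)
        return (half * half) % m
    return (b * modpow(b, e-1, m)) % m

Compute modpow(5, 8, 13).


modpow(5, 8, 13): e is even, compute modpow(5, 4, 13)
  modpow(5, 4, 13): e is even, compute modpow(5, 2, 13)
    modpow(5, 2, 13): e is even, compute modpow(5, 1, 13)
      modpow(5, 1, 13): e is odd, compute modpow(5, 0, 13)
        modpow(5, 0, 13) = 1
      (5 * 1) % 13 = 5
    half=5, (5*5) % 13 = 12
  half=12, (12*12) % 13 = 1
half=1, (1*1) % 13 = 1

1


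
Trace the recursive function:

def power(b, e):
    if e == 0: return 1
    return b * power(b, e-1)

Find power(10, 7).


power(10, 7)
= 10 * power(10, 6)
= 10 * 10 * power(10, 5)
= 10 * 10 * 10 * power(10, 4)
= 10 * 10 * 10 * 10 * power(10, 3)
= 10 * 10 * 10 * 10 * 10 * power(10, 2)
= 10 * 10 * 10 * 10 * 10 * 10 * power(10, 1)
= 10 * 10 * 10 * 10 * 10 * 10 * 10 * power(10, 0)
= 10 * 10 * 10 * 10 * 10 * 10 * 10 * 1
= 10000000

10000000


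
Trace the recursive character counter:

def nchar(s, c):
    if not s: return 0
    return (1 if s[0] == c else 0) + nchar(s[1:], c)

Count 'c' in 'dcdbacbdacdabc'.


s[0]='d' != 'c' -> 0
s[0]='c' == 'c' -> 1
s[0]='d' != 'c' -> 0
s[0]='b' != 'c' -> 0
s[0]='a' != 'c' -> 0
s[0]='c' == 'c' -> 1
s[0]='b' != 'c' -> 0
s[0]='d' != 'c' -> 0
s[0]='a' != 'c' -> 0
s[0]='c' == 'c' -> 1
s[0]='d' != 'c' -> 0
s[0]='a' != 'c' -> 0
s[0]='b' != 'c' -> 0
s[0]='c' == 'c' -> 1
Sum: 0 + 1 + 0 + 0 + 0 + 1 + 0 + 0 + 0 + 1 + 0 + 0 + 0 + 1 = 4

4


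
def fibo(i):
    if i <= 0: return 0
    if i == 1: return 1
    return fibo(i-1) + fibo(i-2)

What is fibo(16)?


Computing fibo(16) bottom-up:
fibo(0) = 0
fibo(1) = 1
fibo(2) = fibo(1) + fibo(0) = 1 + 0 = 1
fibo(3) = fibo(2) + fibo(1) = 1 + 1 = 2
fibo(4) = fibo(3) + fibo(2) = 2 + 1 = 3
fibo(5) = fibo(4) + fibo(3) = 3 + 2 = 5
fibo(6) = fibo(5) + fibo(4) = 5 + 3 = 8
fibo(7) = fibo(6) + fibo(5) = 8 + 5 = 13
fibo(8) = fibo(7) + fibo(6) = 13 + 8 = 21
fibo(9) = fibo(8) + fibo(7) = 21 + 13 = 34
fibo(10) = fibo(9) + fibo(8) = 34 + 21 = 55
fibo(11) = fibo(10) + fibo(9) = 55 + 34 = 89
fibo(12) = fibo(11) + fibo(10) = 89 + 55 = 144
fibo(13) = fibo(12) + fibo(11) = 144 + 89 = 233
fibo(14) = fibo(13) + fibo(12) = 233 + 144 = 377
fibo(15) = fibo(14) + fibo(13) = 377 + 233 = 610
fibo(16) = fibo(15) + fibo(14) = 610 + 377 = 987

987


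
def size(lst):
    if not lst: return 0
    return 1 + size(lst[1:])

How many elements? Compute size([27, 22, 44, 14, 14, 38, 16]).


size([27, 22, 44, 14, 14, 38, 16]) = 1 + size([22, 44, 14, 14, 38, 16])
size([22, 44, 14, 14, 38, 16]) = 1 + size([44, 14, 14, 38, 16])
size([44, 14, 14, 38, 16]) = 1 + size([14, 14, 38, 16])
size([14, 14, 38, 16]) = 1 + size([14, 38, 16])
size([14, 38, 16]) = 1 + size([38, 16])
size([38, 16]) = 1 + size([16])
size([16]) = 1 + size([])
size([]) = 0  (base case)
Unwinding: 1 + 1 + 1 + 1 + 1 + 1 + 1 + 0 = 7

7


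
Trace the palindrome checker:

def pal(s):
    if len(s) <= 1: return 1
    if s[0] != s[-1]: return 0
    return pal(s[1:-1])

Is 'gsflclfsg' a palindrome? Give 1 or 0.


pal('gsflclfsg'): s[0]='g' == s[-1]='g' -> check pal('sflclfs')
pal('sflclfs'): s[0]='s' == s[-1]='s' -> check pal('flclf')
pal('flclf'): s[0]='f' == s[-1]='f' -> check pal('lcl')
pal('lcl'): s[0]='l' == s[-1]='l' -> check pal('c')
pal('c'): len <= 1 -> return 1  (base case)
Result: 1 (palindrome)

1


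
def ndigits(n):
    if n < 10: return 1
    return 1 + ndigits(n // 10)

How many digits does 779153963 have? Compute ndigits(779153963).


ndigits(779153963) = 1 + ndigits(77915396)
ndigits(77915396) = 1 + ndigits(7791539)
ndigits(7791539) = 1 + ndigits(779153)
ndigits(779153) = 1 + ndigits(77915)
ndigits(77915) = 1 + ndigits(7791)
ndigits(7791) = 1 + ndigits(779)
ndigits(779) = 1 + ndigits(77)
ndigits(77) = 1 + ndigits(7)
ndigits(7) = 1  (base case: 7 < 10)
Unwinding: 1 + 1 + 1 + 1 + 1 + 1 + 1 + 1 + 1 = 9

9


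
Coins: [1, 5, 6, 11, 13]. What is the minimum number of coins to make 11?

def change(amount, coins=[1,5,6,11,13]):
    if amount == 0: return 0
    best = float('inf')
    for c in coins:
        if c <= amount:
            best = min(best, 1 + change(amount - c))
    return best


Building up with DP:
change(0) = 0
change(1) = min(1+change(0)=1+0=1) = 1
change(2) = min(1+change(1)=1+1=2) = 2
change(3) = min(1+change(2)=1+2=3) = 3
change(4) = min(1+change(3)=1+3=4) = 4
change(5) = min(1+change(4)=1+4=5, 1+change(0)=1+0=1) = 1
change(6) = min(1+change(5)=1+1=2, 1+change(1)=1+1=2, 1+change(0)=1+0=1) = 1
change(7) = min(1+change(6)=1+1=2, 1+change(2)=1+2=3, 1+change(1)=1+1=2) = 2
change(8) = min(1+change(7)=1+2=3, 1+change(3)=1+3=4, 1+change(2)=1+2=3) = 3
change(9) = min(1+change(8)=1+3=4, 1+change(4)=1+4=5, 1+change(3)=1+3=4) = 4
change(10) = min(1+change(9)=1+4=5, 1+change(5)=1+1=2, 1+change(4)=1+4=5) = 2
change(11) = min(1+change(10)=1+2=3, 1+change(6)=1+1=2, 1+change(5)=1+1=2, 1+change(0)=1+0=1) = 1

1


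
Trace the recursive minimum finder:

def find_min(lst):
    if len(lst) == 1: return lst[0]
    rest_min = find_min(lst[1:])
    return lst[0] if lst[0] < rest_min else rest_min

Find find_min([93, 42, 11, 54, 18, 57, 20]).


find_min([93, 42, 11, 54, 18, 57, 20]): compare 93 with find_min([42, 11, 54, 18, 57, 20])
find_min([42, 11, 54, 18, 57, 20]): compare 42 with find_min([11, 54, 18, 57, 20])
find_min([11, 54, 18, 57, 20]): compare 11 with find_min([54, 18, 57, 20])
find_min([54, 18, 57, 20]): compare 54 with find_min([18, 57, 20])
find_min([18, 57, 20]): compare 18 with find_min([57, 20])
find_min([57, 20]): compare 57 with find_min([20])
find_min([20]) = 20  (base case)
Compare 57 with 20 -> 20
Compare 18 with 20 -> 18
Compare 54 with 18 -> 18
Compare 11 with 18 -> 11
Compare 42 with 11 -> 11
Compare 93 with 11 -> 11

11


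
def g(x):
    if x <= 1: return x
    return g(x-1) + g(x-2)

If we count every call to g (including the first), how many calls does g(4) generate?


Let C(n) = total calls for g(n)
C(0) = 1, C(1) = 1
C(2) = 1 + C(1) + C(0) = 1 + 1 + 1 = 3
C(3) = 1 + C(2) + C(1) = 1 + 3 + 1 = 5
C(4) = 1 + C(3) + C(2) = 1 + 5 + 3 = 9

9


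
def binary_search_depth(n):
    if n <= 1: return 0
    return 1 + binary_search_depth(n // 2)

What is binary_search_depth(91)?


91 / 2 = 45
45 / 2 = 22
22 / 2 = 11
11 / 2 = 5
5 / 2 = 2
2 / 2 = 1
Reached 1 after 6 halvings

6


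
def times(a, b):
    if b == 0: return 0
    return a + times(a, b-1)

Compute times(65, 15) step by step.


times(65, 15) = 65 + times(65, 14)
times(65, 14) = 65 + times(65, 13)
times(65, 13) = 65 + times(65, 12)
times(65, 12) = 65 + times(65, 11)
times(65, 11) = 65 + times(65, 10)
times(65, 10) = 65 + times(65, 9)
times(65, 9) = 65 + times(65, 8)
times(65, 8) = 65 + times(65, 7)
times(65, 7) = 65 + times(65, 6)
times(65, 6) = 65 + times(65, 5)
times(65, 5) = 65 + times(65, 4)
times(65, 4) = 65 + times(65, 3)
times(65, 3) = 65 + times(65, 2)
times(65, 2) = 65 + times(65, 1)
times(65, 1) = 65 + times(65, 0)
times(65, 0) = 0  (base case)
Total: 65 + 65 + 65 + 65 + 65 + 65 + 65 + 65 + 65 + 65 + 65 + 65 + 65 + 65 + 65 + 0 = 975

975


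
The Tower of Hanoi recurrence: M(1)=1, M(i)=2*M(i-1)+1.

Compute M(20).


M(20) = 2 * M(19) + 1
M(19) = 2 * M(18) + 1
M(18) = 2 * M(17) + 1
M(17) = 2 * M(16) + 1
M(16) = 2 * M(15) + 1
M(15) = 2 * M(14) + 1
M(14) = 2 * M(13) + 1
M(13) = 2 * M(12) + 1
M(12) = 2 * M(11) + 1
M(11) = 2 * M(10) + 1
M(10) = 2 * M(9) + 1
M(9) = 2 * M(8) + 1
M(8) = 2 * M(7) + 1
M(7) = 2 * M(6) + 1
M(6) = 2 * M(5) + 1
M(5) = 2 * M(4) + 1
M(4) = 2 * M(3) + 1
M(3) = 2 * M(2) + 1
M(2) = 2 * M(1) + 1
M(1) = 1  (base case)
M(2) = 2 * 1 + 1 = 3
M(3) = 2 * 3 + 1 = 7
M(4) = 2 * 7 + 1 = 15
M(5) = 2 * 15 + 1 = 31
M(6) = 2 * 31 + 1 = 63
M(7) = 2 * 63 + 1 = 127
M(8) = 2 * 127 + 1 = 255
M(9) = 2 * 255 + 1 = 511
M(10) = 2 * 511 + 1 = 1023
M(11) = 2 * 1023 + 1 = 2047
M(12) = 2 * 2047 + 1 = 4095
M(13) = 2 * 4095 + 1 = 8191
M(14) = 2 * 8191 + 1 = 16383
M(15) = 2 * 16383 + 1 = 32767
M(16) = 2 * 32767 + 1 = 65535
M(17) = 2 * 65535 + 1 = 131071
M(18) = 2 * 131071 + 1 = 262143
M(19) = 2 * 262143 + 1 = 524287
M(20) = 2 * 524287 + 1 = 1048575

1048575


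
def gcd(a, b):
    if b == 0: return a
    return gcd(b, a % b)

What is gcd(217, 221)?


gcd(217, 221) = gcd(221, 217)
gcd(221, 217) = gcd(217, 4)
gcd(217, 4) = gcd(4, 1)
gcd(4, 1) = gcd(1, 0)
gcd(1, 0) = 1  (base case)

1


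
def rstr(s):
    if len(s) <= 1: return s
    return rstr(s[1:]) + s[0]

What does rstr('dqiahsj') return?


rstr('dqiahsj') = rstr('qiahsj') + 'd'
rstr('qiahsj') = rstr('iahsj') + 'q'
rstr('iahsj') = rstr('ahsj') + 'i'
rstr('ahsj') = rstr('hsj') + 'a'
rstr('hsj') = rstr('sj') + 'h'
rstr('sj') = rstr('j') + 's'
rstr('j') = 'j'  (base case)
Concatenating: 'j' + 's' + 'h' + 'a' + 'i' + 'q' + 'd' = 'jshaiqd'

jshaiqd


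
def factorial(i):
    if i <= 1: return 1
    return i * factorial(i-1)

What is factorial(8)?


factorial(8)
= 8 * factorial(7)
= 8 * 7 * factorial(6)
= 8 * 7 * 6 * factorial(5)
= 8 * 7 * 6 * 5 * factorial(4)
= 8 * 7 * 6 * 5 * 4 * factorial(3)
= 8 * 7 * 6 * 5 * 4 * 3 * factorial(2)
= 8 * 7 * 6 * 5 * 4 * 3 * 2 * factorial(1)
= 8 * 7 * 6 * 5 * 4 * 3 * 2 * 1
= 40320

40320


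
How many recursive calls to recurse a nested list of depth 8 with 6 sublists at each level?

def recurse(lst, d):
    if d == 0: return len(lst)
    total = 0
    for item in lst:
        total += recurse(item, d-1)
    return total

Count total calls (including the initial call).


At depth 0 (root): 1 call
At depth 1: each of 1 parents calls recurse on 6 children = 6 calls
At depth 2: each of 6 parents calls recurse on 6 children = 36 calls
At depth 3: each of 36 parents calls recurse on 6 children = 216 calls
At depth 4: each of 216 parents calls recurse on 6 children = 1296 calls
At depth 5: each of 1296 parents calls recurse on 6 children = 7776 calls
At depth 6: each of 7776 parents calls recurse on 6 children = 46656 calls
At depth 7: each of 46656 parents calls recurse on 6 children = 279936 calls
At depth 8: each of 279936 parents calls recurse on 6 children = 1679616 calls
Total: 1 + 6 + 36 + 216 + 1296 + 7776 + 46656 + 279936 + 1679616 = 2015539

2015539


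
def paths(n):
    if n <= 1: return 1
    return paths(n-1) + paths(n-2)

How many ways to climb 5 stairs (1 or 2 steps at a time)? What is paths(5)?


Building up from base cases:
paths(0) = 1
paths(1) = 1
paths(2) = paths(1) + paths(0) = 1 + 1 = 2
paths(3) = paths(2) + paths(1) = 2 + 1 = 3
paths(4) = paths(3) + paths(2) = 3 + 2 = 5
paths(5) = paths(4) + paths(3) = 5 + 3 = 8

8


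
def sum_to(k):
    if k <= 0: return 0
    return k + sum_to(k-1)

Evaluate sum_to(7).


sum_to(7)
= 7 + 6 + 5 + 4 + 3 + 2 + 1 + sum_to(0)
= 7 + 6 + 5 + 4 + 3 + 2 + 1 + 0
= 28

28


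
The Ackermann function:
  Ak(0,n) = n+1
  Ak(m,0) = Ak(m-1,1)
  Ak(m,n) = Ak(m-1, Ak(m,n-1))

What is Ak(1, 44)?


Ak(1, 44) = Ak(0, Ak(1, 43))
  Ak(1, 43) = Ak(0, Ak(1, 42))
    Ak(1, 42) = Ak(0, Ak(1, 41))
      Ak(1, 41) = Ak(0, Ak(1, 40))
        Ak(1, 40) = Ak(0, Ak(1, 39))
          Ak(1, 39) = Ak(0, Ak(1, 38))
          Ak(1, 38) = Ak(0, Ak(1, 37))
          Ak(1, 37) = Ak(0, Ak(1, 36))
          Ak(1, 36) = Ak(0, Ak(1, 35))
          Ak(1, 35) = Ak(0, Ak(1, 34))
          Ak(1, 34) = Ak(0, Ak(1, 33))
          Ak(1, 33) = Ak(0, Ak(1, 32))
          Ak(1, 32) = Ak(0, Ak(1, 31))
          Ak(1, 31) = Ak(0, Ak(1, 30))
          Ak(1, 30) = Ak(0, Ak(1, 29))
          Ak(1, 29) = Ak(0, Ak(1, 28))
          Ak(1, 28) = Ak(0, Ak(1, 27))
          Ak(1, 27) = Ak(0, Ak(1, 26))
          Ak(1, 26) = Ak(0, Ak(1, 25))
          Ak(1, 25) = Ak(0, Ak(1, 24))
          Ak(1, 24) = Ak(0, Ak(1, 23))
          Ak(1, 23) = Ak(0, Ak(1, 22))
          Ak(1, 22) = Ak(0, Ak(1, 21))
          Ak(1, 21) = Ak(0, Ak(1, 20))
          Ak(1, 20) = Ak(0, Ak(1, 19))
... (trace truncated)
Result: Ak(1, 44) = 46

46


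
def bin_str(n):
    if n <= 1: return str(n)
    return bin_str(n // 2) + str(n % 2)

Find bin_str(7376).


bin_str(7376) = bin_str(3688) + '0'
bin_str(3688) = bin_str(1844) + '0'
bin_str(1844) = bin_str(922) + '0'
bin_str(922) = bin_str(461) + '0'
bin_str(461) = bin_str(230) + '1'
bin_str(230) = bin_str(115) + '0'
bin_str(115) = bin_str(57) + '1'
bin_str(57) = bin_str(28) + '1'
bin_str(28) = bin_str(14) + '0'
bin_str(14) = bin_str(7) + '0'
bin_str(7) = bin_str(3) + '1'
bin_str(3) = bin_str(1) + '1'
bin_str(1) = '1'  (base case)
Concatenating: '1' + '1' + '1' + '0' + '0' + '1' + '1' + '0' + '1' + '0' + '0' + '0' + '0' = '1110011010000'

1110011010000


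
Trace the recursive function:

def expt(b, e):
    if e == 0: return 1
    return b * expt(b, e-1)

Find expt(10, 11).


expt(10, 11)
= 10 * expt(10, 10)
= 10 * 10 * expt(10, 9)
= 10 * 10 * 10 * expt(10, 8)
= 10 * 10 * 10 * 10 * expt(10, 7)
= 10 * 10 * 10 * 10 * 10 * expt(10, 6)
= 10 * 10 * 10 * 10 * 10 * 10 * expt(10, 5)
= 10 * 10 * 10 * 10 * 10 * 10 * 10 * expt(10, 4)
= 10 * 10 * 10 * 10 * 10 * 10 * 10 * 10 * expt(10, 3)
= 10 * 10 * 10 * 10 * 10 * 10 * 10 * 10 * 10 * expt(10, 2)
= 10 * 10 * 10 * 10 * 10 * 10 * 10 * 10 * 10 * 10 * expt(10, 1)
= 10 * 10 * 10 * 10 * 10 * 10 * 10 * 10 * 10 * 10 * 10 * expt(10, 0)
= 10 * 10 * 10 * 10 * 10 * 10 * 10 * 10 * 10 * 10 * 10 * 1
= 100000000000

100000000000


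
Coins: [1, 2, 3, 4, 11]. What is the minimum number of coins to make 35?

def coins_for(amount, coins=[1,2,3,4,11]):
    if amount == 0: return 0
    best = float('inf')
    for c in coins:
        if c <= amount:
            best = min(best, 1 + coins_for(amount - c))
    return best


Building up with DP:
coins_for(0) = 0
coins_for(1) = min(1+coins_for(0)=1+0=1) = 1
coins_for(2) = min(1+coins_for(1)=1+1=2, 1+coins_for(0)=1+0=1) = 1
coins_for(3) = min(1+coins_for(2)=1+1=2, 1+coins_for(1)=1+1=2, 1+coins_for(0)=1+0=1) = 1
coins_for(4) = min(1+coins_for(3)=1+1=2, 1+coins_for(2)=1+1=2, 1+coins_for(1)=1+1=2, 1+coins_for(0)=1+0=1) = 1
coins_for(5) = min(1+coins_for(4)=1+1=2, 1+coins_for(3)=1+1=2, 1+coins_for(2)=1+1=2, 1+coins_for(1)=1+1=2) = 2
coins_for(6) = min(1+coins_for(5)=1+2=3, 1+coins_for(4)=1+1=2, 1+coins_for(3)=1+1=2, 1+coins_for(2)=1+1=2) = 2
coins_for(7) = min(1+coins_for(6)=1+2=3, 1+coins_for(5)=1+2=3, 1+coins_for(4)=1+1=2, 1+coins_for(3)=1+1=2) = 2
coins_for(8) = min(1+coins_for(7)=1+2=3, 1+coins_for(6)=1+2=3, 1+coins_for(5)=1+2=3, 1+coins_for(4)=1+1=2) = 2
coins_for(9) = min(1+coins_for(8)=1+2=3, 1+coins_for(7)=1+2=3, 1+coins_for(6)=1+2=3, 1+coins_for(5)=1+2=3) = 3
coins_for(10) = min(1+coins_for(9)=1+3=4, 1+coins_for(8)=1+2=3, 1+coins_for(7)=1+2=3, 1+coins_for(6)=1+2=3) = 3
coins_for(11) = min(1+coins_for(10)=1+3=4, 1+coins_for(9)=1+3=4, 1+coins_for(8)=1+2=3, 1+coins_for(7)=1+2=3, 1+coins_for(0)=1+0=1) = 1
coins_for(12) = min(1+coins_for(11)=1+1=2, 1+coins_for(10)=1+3=4, 1+coins_for(9)=1+3=4, 1+coins_for(8)=1+2=3, 1+coins_for(1)=1+1=2) = 2
coins_for(13) = min(1+coins_for(12)=1+2=3, 1+coins_for(11)=1+1=2, 1+coins_for(10)=1+3=4, 1+coins_for(9)=1+3=4, 1+coins_for(2)=1+1=2) = 2
coins_for(14) = min(1+coins_for(13)=1+2=3, 1+coins_for(12)=1+2=3, 1+coins_for(11)=1+1=2, 1+coins_for(10)=1+3=4, 1+coins_for(3)=1+1=2) = 2
coins_for(15) = min(1+coins_for(14)=1+2=3, 1+coins_for(13)=1+2=3, 1+coins_for(12)=1+2=3, 1+coins_for(11)=1+1=2, 1+coins_for(4)=1+1=2) = 2
coins_for(16) = min(1+coins_for(15)=1+2=3, 1+coins_for(14)=1+2=3, 1+coins_for(13)=1+2=3, 1+coins_for(12)=1+2=3, 1+coins_for(5)=1+2=3) = 3
coins_for(17) = min(1+coins_for(16)=1+3=4, 1+coins_for(15)=1+2=3, 1+coins_for(14)=1+2=3, 1+coins_for(13)=1+2=3, 1+coins_for(6)=1+2=3) = 3
coins_for(18) = min(1+coins_for(17)=1+3=4, 1+coins_for(16)=1+3=4, 1+coins_for(15)=1+2=3, 1+coins_for(14)=1+2=3, 1+coins_for(7)=1+2=3) = 3
coins_for(19) = min(1+coins_for(18)=1+3=4, 1+coins_for(17)=1+3=4, 1+coins_for(16)=1+3=4, 1+coins_for(15)=1+2=3, 1+coins_for(8)=1+2=3) = 3
coins_for(20) = min(1+coins_for(19)=1+3=4, 1+coins_for(18)=1+3=4, 1+coins_for(17)=1+3=4, 1+coins_for(16)=1+3=4, 1+coins_for(9)=1+3=4) = 4
coins_for(21) = min(1+coins_for(20)=1+4=5, 1+coins_for(19)=1+3=4, 1+coins_for(18)=1+3=4, 1+coins_for(17)=1+3=4, 1+coins_for(10)=1+3=4) = 4
coins_for(22) = min(1+coins_for(21)=1+4=5, 1+coins_for(20)=1+4=5, 1+coins_for(19)=1+3=4, 1+coins_for(18)=1+3=4, 1+coins_for(11)=1+1=2) = 2
coins_for(23) = min(1+coins_for(22)=1+2=3, 1+coins_for(21)=1+4=5, 1+coins_for(20)=1+4=5, 1+coins_for(19)=1+3=4, 1+coins_for(12)=1+2=3) = 3
coins_for(24) = min(1+coins_for(23)=1+3=4, 1+coins_for(22)=1+2=3, 1+coins_for(21)=1+4=5, 1+coins_for(20)=1+4=5, 1+coins_for(13)=1+2=3) = 3
coins_for(25) = min(1+coins_for(24)=1+3=4, 1+coins_for(23)=1+3=4, 1+coins_for(22)=1+2=3, 1+coins_for(21)=1+4=5, 1+coins_for(14)=1+2=3) = 3
coins_for(26) = min(1+coins_for(25)=1+3=4, 1+coins_for(24)=1+3=4, 1+coins_for(23)=1+3=4, 1+coins_for(22)=1+2=3, 1+coins_for(15)=1+2=3) = 3
coins_for(27) = min(1+coins_for(26)=1+3=4, 1+coins_for(25)=1+3=4, 1+coins_for(24)=1+3=4, 1+coins_for(23)=1+3=4, 1+coins_for(16)=1+3=4) = 4
coins_for(28) = min(1+coins_for(27)=1+4=5, 1+coins_for(26)=1+3=4, 1+coins_for(25)=1+3=4, 1+coins_for(24)=1+3=4, 1+coins_for(17)=1+3=4) = 4
coins_for(29) = min(1+coins_for(28)=1+4=5, 1+coins_for(27)=1+4=5, 1+coins_for(26)=1+3=4, 1+coins_for(25)=1+3=4, 1+coins_for(18)=1+3=4) = 4
coins_for(30) = min(1+coins_for(29)=1+4=5, 1+coins_for(28)=1+4=5, 1+coins_for(27)=1+4=5, 1+coins_for(26)=1+3=4, 1+coins_for(19)=1+3=4) = 4
coins_for(31) = min(1+coins_for(30)=1+4=5, 1+coins_for(29)=1+4=5, 1+coins_for(28)=1+4=5, 1+coins_for(27)=1+4=5, 1+coins_for(20)=1+4=5) = 5
coins_for(32) = min(1+coins_for(31)=1+5=6, 1+coins_for(30)=1+4=5, 1+coins_for(29)=1+4=5, 1+coins_for(28)=1+4=5, 1+coins_for(21)=1+4=5) = 5
coins_for(33) = min(1+coins_for(32)=1+5=6, 1+coins_for(31)=1+5=6, 1+coins_for(30)=1+4=5, 1+coins_for(29)=1+4=5, 1+coins_for(22)=1+2=3) = 3
coins_for(34) = min(1+coins_for(33)=1+3=4, 1+coins_for(32)=1+5=6, 1+coins_for(31)=1+5=6, 1+coins_for(30)=1+4=5, 1+coins_for(23)=1+3=4) = 4
coins_for(35) = min(1+coins_for(34)=1+4=5, 1+coins_for(33)=1+3=4, 1+coins_for(32)=1+5=6, 1+coins_for(31)=1+5=6, 1+coins_for(24)=1+3=4) = 4

4


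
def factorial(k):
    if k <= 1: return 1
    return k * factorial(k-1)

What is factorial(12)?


factorial(12)
= 12 * factorial(11)
= 12 * 11 * factorial(10)
= 12 * 11 * 10 * factorial(9)
= 12 * 11 * 10 * 9 * factorial(8)
= 12 * 11 * 10 * 9 * 8 * factorial(7)
= 12 * 11 * 10 * 9 * 8 * 7 * factorial(6)
= 12 * 11 * 10 * 9 * 8 * 7 * 6 * factorial(5)
= 12 * 11 * 10 * 9 * 8 * 7 * 6 * 5 * factorial(4)
= 12 * 11 * 10 * 9 * 8 * 7 * 6 * 5 * 4 * factorial(3)
= 12 * 11 * 10 * 9 * 8 * 7 * 6 * 5 * 4 * 3 * factorial(2)
= 12 * 11 * 10 * 9 * 8 * 7 * 6 * 5 * 4 * 3 * 2 * factorial(1)
= 12 * 11 * 10 * 9 * 8 * 7 * 6 * 5 * 4 * 3 * 2 * 1
= 479001600

479001600


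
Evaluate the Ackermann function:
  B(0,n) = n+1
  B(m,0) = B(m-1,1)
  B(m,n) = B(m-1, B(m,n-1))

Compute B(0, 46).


B(0, 46) = 47
Result: B(0, 46) = 47

47


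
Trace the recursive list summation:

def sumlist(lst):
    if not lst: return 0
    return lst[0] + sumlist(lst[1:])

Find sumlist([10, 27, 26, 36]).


sumlist([10, 27, 26, 36]) = 10 + sumlist([27, 26, 36])
sumlist([27, 26, 36]) = 27 + sumlist([26, 36])
sumlist([26, 36]) = 26 + sumlist([36])
sumlist([36]) = 36 + sumlist([])
sumlist([]) = 0  (base case)
Total: 10 + 27 + 26 + 36 + 0 = 99

99


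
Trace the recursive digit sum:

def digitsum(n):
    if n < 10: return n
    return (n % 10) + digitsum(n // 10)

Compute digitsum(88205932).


digitsum(88205932) = 2 + digitsum(8820593)
digitsum(8820593) = 3 + digitsum(882059)
digitsum(882059) = 9 + digitsum(88205)
digitsum(88205) = 5 + digitsum(8820)
digitsum(8820) = 0 + digitsum(882)
digitsum(882) = 2 + digitsum(88)
digitsum(88) = 8 + digitsum(8)
digitsum(8) = 8  (base case)
Total: 2 + 3 + 9 + 5 + 0 + 2 + 8 + 8 = 37

37


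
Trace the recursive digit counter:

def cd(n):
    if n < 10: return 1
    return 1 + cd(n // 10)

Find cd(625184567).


cd(625184567) = 1 + cd(62518456)
cd(62518456) = 1 + cd(6251845)
cd(6251845) = 1 + cd(625184)
cd(625184) = 1 + cd(62518)
cd(62518) = 1 + cd(6251)
cd(6251) = 1 + cd(625)
cd(625) = 1 + cd(62)
cd(62) = 1 + cd(6)
cd(6) = 1  (base case: 6 < 10)
Unwinding: 1 + 1 + 1 + 1 + 1 + 1 + 1 + 1 + 1 = 9

9


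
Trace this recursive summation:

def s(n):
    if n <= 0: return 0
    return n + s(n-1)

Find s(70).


s(70)
= 70 + 69 + 68 + 67 + 66 + 65 + 64 + 63 + 62 + 61 + 60 + 59 + 58 + 57 + 56 + 55 + 54 + 53 + 52 + 51 + 50 + 49 + 48 + 47 + 46 + 45 + 44 + 43 + 42 + 41 + 40 + 39 + 38 + 37 + 36 + 35 + 34 + 33 + 32 + 31 + 30 + 29 + 28 + 27 + 26 + 25 + 24 + 23 + 22 + 21 + 20 + 19 + 18 + 17 + 16 + 15 + 14 + 13 + 12 + 11 + 10 + 9 + 8 + 7 + 6 + 5 + 4 + 3 + 2 + 1 + s(0)
= 70 + 69 + 68 + 67 + 66 + 65 + 64 + 63 + 62 + 61 + 60 + 59 + 58 + 57 + 56 + 55 + 54 + 53 + 52 + 51 + 50 + 49 + 48 + 47 + 46 + 45 + 44 + 43 + 42 + 41 + 40 + 39 + 38 + 37 + 36 + 35 + 34 + 33 + 32 + 31 + 30 + 29 + 28 + 27 + 26 + 25 + 24 + 23 + 22 + 21 + 20 + 19 + 18 + 17 + 16 + 15 + 14 + 13 + 12 + 11 + 10 + 9 + 8 + 7 + 6 + 5 + 4 + 3 + 2 + 1 + 0
= 2485

2485


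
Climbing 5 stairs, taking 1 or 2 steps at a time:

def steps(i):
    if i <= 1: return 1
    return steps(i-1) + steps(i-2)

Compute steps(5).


Building up from base cases:
steps(0) = 1
steps(1) = 1
steps(2) = steps(1) + steps(0) = 1 + 1 = 2
steps(3) = steps(2) + steps(1) = 2 + 1 = 3
steps(4) = steps(3) + steps(2) = 3 + 2 = 5
steps(5) = steps(4) + steps(3) = 5 + 3 = 8

8


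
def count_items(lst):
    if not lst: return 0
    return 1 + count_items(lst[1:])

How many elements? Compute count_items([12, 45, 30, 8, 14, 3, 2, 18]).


count_items([12, 45, 30, 8, 14, 3, 2, 18]) = 1 + count_items([45, 30, 8, 14, 3, 2, 18])
count_items([45, 30, 8, 14, 3, 2, 18]) = 1 + count_items([30, 8, 14, 3, 2, 18])
count_items([30, 8, 14, 3, 2, 18]) = 1 + count_items([8, 14, 3, 2, 18])
count_items([8, 14, 3, 2, 18]) = 1 + count_items([14, 3, 2, 18])
count_items([14, 3, 2, 18]) = 1 + count_items([3, 2, 18])
count_items([3, 2, 18]) = 1 + count_items([2, 18])
count_items([2, 18]) = 1 + count_items([18])
count_items([18]) = 1 + count_items([])
count_items([]) = 0  (base case)
Unwinding: 1 + 1 + 1 + 1 + 1 + 1 + 1 + 1 + 0 = 8

8


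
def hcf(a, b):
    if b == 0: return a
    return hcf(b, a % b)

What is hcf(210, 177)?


hcf(210, 177) = hcf(177, 33)
hcf(177, 33) = hcf(33, 12)
hcf(33, 12) = hcf(12, 9)
hcf(12, 9) = hcf(9, 3)
hcf(9, 3) = hcf(3, 0)
hcf(3, 0) = 3  (base case)

3


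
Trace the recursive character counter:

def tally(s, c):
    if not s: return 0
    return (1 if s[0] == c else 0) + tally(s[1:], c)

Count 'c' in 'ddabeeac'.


s[0]='d' != 'c' -> 0
s[0]='d' != 'c' -> 0
s[0]='a' != 'c' -> 0
s[0]='b' != 'c' -> 0
s[0]='e' != 'c' -> 0
s[0]='e' != 'c' -> 0
s[0]='a' != 'c' -> 0
s[0]='c' == 'c' -> 1
Sum: 0 + 0 + 0 + 0 + 0 + 0 + 0 + 1 = 1

1


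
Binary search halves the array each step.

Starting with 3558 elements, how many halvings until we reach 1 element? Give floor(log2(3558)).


3558 / 2 = 1779
1779 / 2 = 889
889 / 2 = 444
444 / 2 = 222
222 / 2 = 111
111 / 2 = 55
55 / 2 = 27
27 / 2 = 13
13 / 2 = 6
6 / 2 = 3
3 / 2 = 1
Reached 1 after 11 halvings

11


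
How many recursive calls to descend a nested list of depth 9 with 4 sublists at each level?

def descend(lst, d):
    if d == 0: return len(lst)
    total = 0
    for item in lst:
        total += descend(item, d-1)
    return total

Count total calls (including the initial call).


At depth 0 (root): 1 call
At depth 1: each of 1 parents calls descend on 4 children = 4 calls
At depth 2: each of 4 parents calls descend on 4 children = 16 calls
At depth 3: each of 16 parents calls descend on 4 children = 64 calls
At depth 4: each of 64 parents calls descend on 4 children = 256 calls
At depth 5: each of 256 parents calls descend on 4 children = 1024 calls
At depth 6: each of 1024 parents calls descend on 4 children = 4096 calls
At depth 7: each of 4096 parents calls descend on 4 children = 16384 calls
At depth 8: each of 16384 parents calls descend on 4 children = 65536 calls
At depth 9: each of 65536 parents calls descend on 4 children = 262144 calls
Total: 1 + 4 + 16 + 64 + 256 + 1024 + 4096 + 16384 + 65536 + 262144 = 349525

349525


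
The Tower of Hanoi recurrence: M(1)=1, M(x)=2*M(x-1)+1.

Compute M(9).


M(9) = 2 * M(8) + 1
M(8) = 2 * M(7) + 1
M(7) = 2 * M(6) + 1
M(6) = 2 * M(5) + 1
M(5) = 2 * M(4) + 1
M(4) = 2 * M(3) + 1
M(3) = 2 * M(2) + 1
M(2) = 2 * M(1) + 1
M(1) = 1  (base case)
M(2) = 2 * 1 + 1 = 3
M(3) = 2 * 3 + 1 = 7
M(4) = 2 * 7 + 1 = 15
M(5) = 2 * 15 + 1 = 31
M(6) = 2 * 31 + 1 = 63
M(7) = 2 * 63 + 1 = 127
M(8) = 2 * 127 + 1 = 255
M(9) = 2 * 255 + 1 = 511

511


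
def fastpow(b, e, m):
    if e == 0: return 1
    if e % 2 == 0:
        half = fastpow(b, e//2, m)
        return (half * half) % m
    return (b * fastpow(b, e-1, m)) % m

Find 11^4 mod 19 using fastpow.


fastpow(11, 4, 19): e is even, compute fastpow(11, 2, 19)
  fastpow(11, 2, 19): e is even, compute fastpow(11, 1, 19)
    fastpow(11, 1, 19): e is odd, compute fastpow(11, 0, 19)
      fastpow(11, 0, 19) = 1
    (11 * 1) % 19 = 11
  half=11, (11*11) % 19 = 7
half=7, (7*7) % 19 = 11

11


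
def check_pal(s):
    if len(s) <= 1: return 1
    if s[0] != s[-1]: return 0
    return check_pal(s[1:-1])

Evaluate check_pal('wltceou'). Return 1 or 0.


check_pal('wltceou'): s[0]='w' != s[-1]='u' -> return 0
Result: 0 (not a palindrome)

0


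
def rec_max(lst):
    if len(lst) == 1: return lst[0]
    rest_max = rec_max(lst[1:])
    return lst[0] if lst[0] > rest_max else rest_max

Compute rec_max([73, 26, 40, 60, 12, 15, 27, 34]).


rec_max([73, 26, 40, 60, 12, 15, 27, 34]): compare 73 with rec_max([26, 40, 60, 12, 15, 27, 34])
rec_max([26, 40, 60, 12, 15, 27, 34]): compare 26 with rec_max([40, 60, 12, 15, 27, 34])
rec_max([40, 60, 12, 15, 27, 34]): compare 40 with rec_max([60, 12, 15, 27, 34])
rec_max([60, 12, 15, 27, 34]): compare 60 with rec_max([12, 15, 27, 34])
rec_max([12, 15, 27, 34]): compare 12 with rec_max([15, 27, 34])
rec_max([15, 27, 34]): compare 15 with rec_max([27, 34])
rec_max([27, 34]): compare 27 with rec_max([34])
rec_max([34]) = 34  (base case)
Compare 27 with 34 -> 34
Compare 15 with 34 -> 34
Compare 12 with 34 -> 34
Compare 60 with 34 -> 60
Compare 40 with 60 -> 60
Compare 26 with 60 -> 60
Compare 73 with 60 -> 73

73


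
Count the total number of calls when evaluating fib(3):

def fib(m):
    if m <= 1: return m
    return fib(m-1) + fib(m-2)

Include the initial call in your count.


Let C(n) = total calls for fib(n)
C(0) = 1, C(1) = 1
C(2) = 1 + C(1) + C(0) = 1 + 1 + 1 = 3
C(3) = 1 + C(2) + C(1) = 1 + 3 + 1 = 5

5


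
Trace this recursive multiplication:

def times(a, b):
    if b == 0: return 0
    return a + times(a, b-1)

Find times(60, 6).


times(60, 6) = 60 + times(60, 5)
times(60, 5) = 60 + times(60, 4)
times(60, 4) = 60 + times(60, 3)
times(60, 3) = 60 + times(60, 2)
times(60, 2) = 60 + times(60, 1)
times(60, 1) = 60 + times(60, 0)
times(60, 0) = 0  (base case)
Total: 60 + 60 + 60 + 60 + 60 + 60 + 0 = 360

360


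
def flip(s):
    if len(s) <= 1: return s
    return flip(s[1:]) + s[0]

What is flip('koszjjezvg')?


flip('koszjjezvg') = flip('oszjjezvg') + 'k'
flip('oszjjezvg') = flip('szjjezvg') + 'o'
flip('szjjezvg') = flip('zjjezvg') + 's'
flip('zjjezvg') = flip('jjezvg') + 'z'
flip('jjezvg') = flip('jezvg') + 'j'
flip('jezvg') = flip('ezvg') + 'j'
flip('ezvg') = flip('zvg') + 'e'
flip('zvg') = flip('vg') + 'z'
flip('vg') = flip('g') + 'v'
flip('g') = 'g'  (base case)
Concatenating: 'g' + 'v' + 'z' + 'e' + 'j' + 'j' + 'z' + 's' + 'o' + 'k' = 'gvzejjzsok'

gvzejjzsok


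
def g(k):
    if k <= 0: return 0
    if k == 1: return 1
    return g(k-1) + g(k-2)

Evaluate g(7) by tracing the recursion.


Computing g(7) bottom-up:
g(0) = 0
g(1) = 1
g(2) = g(1) + g(0) = 1 + 0 = 1
g(3) = g(2) + g(1) = 1 + 1 = 2
g(4) = g(3) + g(2) = 2 + 1 = 3
g(5) = g(4) + g(3) = 3 + 2 = 5
g(6) = g(5) + g(4) = 5 + 3 = 8
g(7) = g(6) + g(5) = 8 + 5 = 13

13


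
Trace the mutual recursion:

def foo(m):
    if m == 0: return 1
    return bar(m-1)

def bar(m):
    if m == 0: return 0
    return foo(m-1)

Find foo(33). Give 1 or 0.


foo(33) = bar(32)
bar(32) = foo(31)
foo(31) = bar(30)
bar(30) = foo(29)
foo(29) = bar(28)
bar(28) = foo(27)
foo(27) = bar(26)
bar(26) = foo(25)
foo(25) = bar(24)
bar(24) = foo(23)
foo(23) = bar(22)
bar(22) = foo(21)
foo(21) = bar(20)
bar(20) = foo(19)
foo(19) = bar(18)
bar(18) = foo(17)
foo(17) = bar(16)
bar(16) = foo(15)
foo(15) = bar(14)
bar(14) = foo(13)
foo(13) = bar(12)
bar(12) = foo(11)
foo(11) = bar(10)
bar(10) = foo(9)
foo(9) = bar(8)
bar(8) = foo(7)
foo(7) = bar(6)
bar(6) = foo(5)
foo(5) = bar(4)
bar(4) = foo(3)
foo(3) = bar(2)
bar(2) = foo(1)
foo(1) = bar(0)
bar(0) = 0  (base case)
Result: 0

0
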